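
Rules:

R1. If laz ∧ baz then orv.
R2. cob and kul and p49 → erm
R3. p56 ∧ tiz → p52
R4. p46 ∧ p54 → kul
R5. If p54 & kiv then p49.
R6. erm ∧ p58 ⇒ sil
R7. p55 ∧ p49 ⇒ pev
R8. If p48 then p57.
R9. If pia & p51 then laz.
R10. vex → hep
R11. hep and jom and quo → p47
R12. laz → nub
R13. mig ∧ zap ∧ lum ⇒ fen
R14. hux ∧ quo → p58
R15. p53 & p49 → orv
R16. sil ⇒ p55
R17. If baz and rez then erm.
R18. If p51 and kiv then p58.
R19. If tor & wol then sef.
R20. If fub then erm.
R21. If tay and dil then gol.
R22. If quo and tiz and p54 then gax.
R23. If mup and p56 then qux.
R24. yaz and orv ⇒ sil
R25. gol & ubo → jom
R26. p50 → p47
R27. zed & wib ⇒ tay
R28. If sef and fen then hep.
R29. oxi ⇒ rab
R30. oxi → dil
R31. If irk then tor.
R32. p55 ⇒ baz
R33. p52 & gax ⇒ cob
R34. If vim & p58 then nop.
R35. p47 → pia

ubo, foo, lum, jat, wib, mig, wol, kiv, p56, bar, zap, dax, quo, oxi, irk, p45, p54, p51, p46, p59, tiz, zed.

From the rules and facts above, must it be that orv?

p52  (by R3: p56, tiz)
kul  (by R4: p46, p54)
p49  (by R5: p54, kiv)
fen  (by R13: mig, zap, lum)
p58  (by R18: p51, kiv)
gax  (by R22: quo, tiz, p54)
tay  (by R27: zed, wib)
dil  (by R30: oxi)
tor  (by R31: irk)
cob  (by R33: p52, gax)
erm  (by R2: cob, kul, p49)
sil  (by R6: erm, p58)
p55  (by R16: sil)
sef  (by R19: tor, wol)
gol  (by R21: tay, dil)
jom  (by R25: gol, ubo)
hep  (by R28: sef, fen)
baz  (by R32: p55)
p47  (by R11: hep, jom, quo)
pia  (by R35: p47)
laz  (by R9: pia, p51)
orv  (by R1: laz, baz)

Yes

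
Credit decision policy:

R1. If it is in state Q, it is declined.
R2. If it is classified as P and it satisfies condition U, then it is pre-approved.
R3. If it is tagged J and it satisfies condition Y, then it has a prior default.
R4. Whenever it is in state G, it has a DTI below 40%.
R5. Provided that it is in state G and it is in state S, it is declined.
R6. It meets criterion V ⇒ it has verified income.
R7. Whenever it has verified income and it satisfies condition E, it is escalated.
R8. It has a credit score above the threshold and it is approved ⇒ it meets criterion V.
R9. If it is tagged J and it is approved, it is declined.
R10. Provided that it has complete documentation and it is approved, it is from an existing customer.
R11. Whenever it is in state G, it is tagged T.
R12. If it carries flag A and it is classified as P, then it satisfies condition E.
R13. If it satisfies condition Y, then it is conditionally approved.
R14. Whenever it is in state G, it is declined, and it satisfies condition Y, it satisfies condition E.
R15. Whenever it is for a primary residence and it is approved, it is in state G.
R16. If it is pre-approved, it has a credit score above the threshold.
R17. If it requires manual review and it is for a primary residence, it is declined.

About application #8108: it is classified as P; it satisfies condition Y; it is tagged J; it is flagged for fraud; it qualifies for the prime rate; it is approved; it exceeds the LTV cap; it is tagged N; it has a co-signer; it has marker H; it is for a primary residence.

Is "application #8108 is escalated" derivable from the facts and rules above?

Forward chaining from the given facts derives: has a prior default, is declined, is conditionally approved, is in state G, has a DTI below 40%, is tagged T, satisfies condition E.
The only rule concluding "it is escalated" is R7, which needs "it has verified income"; that is never established.

No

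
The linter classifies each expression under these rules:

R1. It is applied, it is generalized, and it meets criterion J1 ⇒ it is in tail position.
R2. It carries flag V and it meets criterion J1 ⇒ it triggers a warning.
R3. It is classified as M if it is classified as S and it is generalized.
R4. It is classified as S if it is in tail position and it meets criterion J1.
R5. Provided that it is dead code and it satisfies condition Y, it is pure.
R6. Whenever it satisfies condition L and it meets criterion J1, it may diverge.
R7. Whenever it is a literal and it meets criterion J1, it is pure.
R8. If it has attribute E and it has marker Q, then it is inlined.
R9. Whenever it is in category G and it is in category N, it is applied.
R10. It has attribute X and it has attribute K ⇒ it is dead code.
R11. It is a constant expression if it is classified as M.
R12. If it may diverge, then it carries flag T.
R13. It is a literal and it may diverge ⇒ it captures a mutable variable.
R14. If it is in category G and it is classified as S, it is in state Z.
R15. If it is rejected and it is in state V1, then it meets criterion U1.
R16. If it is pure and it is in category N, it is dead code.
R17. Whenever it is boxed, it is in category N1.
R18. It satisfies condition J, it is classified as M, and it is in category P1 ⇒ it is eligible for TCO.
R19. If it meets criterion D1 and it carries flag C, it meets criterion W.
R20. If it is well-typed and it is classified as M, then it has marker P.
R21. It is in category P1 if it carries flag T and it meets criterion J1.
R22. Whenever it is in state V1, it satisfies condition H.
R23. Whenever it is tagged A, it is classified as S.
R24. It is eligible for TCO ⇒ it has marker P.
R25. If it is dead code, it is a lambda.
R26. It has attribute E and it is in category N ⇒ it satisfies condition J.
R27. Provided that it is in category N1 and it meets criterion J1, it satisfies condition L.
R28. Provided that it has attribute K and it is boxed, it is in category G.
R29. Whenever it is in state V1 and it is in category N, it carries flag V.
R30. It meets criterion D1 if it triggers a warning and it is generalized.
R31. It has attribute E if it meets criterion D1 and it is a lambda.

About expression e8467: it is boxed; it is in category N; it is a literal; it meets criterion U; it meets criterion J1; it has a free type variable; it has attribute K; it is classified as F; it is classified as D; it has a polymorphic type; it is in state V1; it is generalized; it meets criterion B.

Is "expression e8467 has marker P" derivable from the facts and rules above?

By R7 (it is a literal, it meets criterion J1): it is pure.
By R16 (it is pure, it is in category N): it is dead code.
By R17 (it is boxed): it is in category N1.
By R25 (it is dead code): it is a lambda.
By R27 (it is in category N1, it meets criterion J1): it satisfies condition L.
By R28 (it has attribute K, it is boxed): it is in category G.
By R29 (it is in state V1, it is in category N): it carries flag V.
By R2 (it carries flag V, it meets criterion J1): it triggers a warning.
By R6 (it satisfies condition L, it meets criterion J1): it may diverge.
By R9 (it is in category G, it is in category N): it is applied.
By R12 (it may diverge): it carries flag T.
By R21 (it carries flag T, it meets criterion J1): it is in category P1.
By R30 (it triggers a warning, it is generalized): it meets criterion D1.
By R31 (it meets criterion D1, it is a lambda): it has attribute E.
By R1 (it is applied, it is generalized, it meets criterion J1): it is in tail position.
By R4 (it is in tail position, it meets criterion J1): it is classified as S.
By R26 (it has attribute E, it is in category N): it satisfies condition J.
By R3 (it is classified as S, it is generalized): it is classified as M.
By R18 (it satisfies condition J, it is classified as M, it is in category P1): it is eligible for TCO.
By R24 (it is eligible for TCO): it has marker P.

Yes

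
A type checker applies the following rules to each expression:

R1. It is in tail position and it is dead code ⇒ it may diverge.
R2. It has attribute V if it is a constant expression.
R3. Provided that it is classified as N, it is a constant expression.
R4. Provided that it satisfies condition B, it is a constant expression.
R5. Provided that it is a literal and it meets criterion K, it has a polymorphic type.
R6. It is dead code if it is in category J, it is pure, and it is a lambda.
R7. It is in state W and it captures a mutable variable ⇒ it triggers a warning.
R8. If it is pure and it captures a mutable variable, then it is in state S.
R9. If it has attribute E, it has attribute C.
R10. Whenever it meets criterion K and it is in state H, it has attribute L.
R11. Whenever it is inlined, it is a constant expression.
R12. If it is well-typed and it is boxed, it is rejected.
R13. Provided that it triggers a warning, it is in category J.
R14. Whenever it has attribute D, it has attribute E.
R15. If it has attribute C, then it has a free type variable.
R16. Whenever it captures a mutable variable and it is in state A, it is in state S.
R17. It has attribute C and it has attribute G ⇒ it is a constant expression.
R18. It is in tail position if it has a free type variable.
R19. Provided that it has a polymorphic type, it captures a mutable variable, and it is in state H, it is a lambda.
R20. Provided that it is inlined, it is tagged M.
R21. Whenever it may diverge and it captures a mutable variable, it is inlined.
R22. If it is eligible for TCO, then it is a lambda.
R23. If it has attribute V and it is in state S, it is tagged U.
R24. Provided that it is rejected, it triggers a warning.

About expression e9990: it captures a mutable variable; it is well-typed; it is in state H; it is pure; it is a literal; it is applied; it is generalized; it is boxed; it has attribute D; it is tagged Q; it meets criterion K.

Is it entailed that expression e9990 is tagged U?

Yes

By R5 (it is a literal, it meets criterion K): it has a polymorphic type.
By R8 (it is pure, it captures a mutable variable): it is in state S.
By R12 (it is well-typed, it is boxed): it is rejected.
By R14 (it has attribute D): it has attribute E.
By R19 (it has a polymorphic type, it captures a mutable variable, it is in state H): it is a lambda.
By R24 (it is rejected): it triggers a warning.
By R9 (it has attribute E): it has attribute C.
By R13 (it triggers a warning): it is in category J.
By R15 (it has attribute C): it has a free type variable.
By R18 (it has a free type variable): it is in tail position.
By R6 (it is in category J, it is pure, it is a lambda): it is dead code.
By R1 (it is in tail position, it is dead code): it may diverge.
By R21 (it may diverge, it captures a mutable variable): it is inlined.
By R11 (it is inlined): it is a constant expression.
By R2 (it is a constant expression): it has attribute V.
By R23 (it has attribute V, it is in state S): it is tagged U.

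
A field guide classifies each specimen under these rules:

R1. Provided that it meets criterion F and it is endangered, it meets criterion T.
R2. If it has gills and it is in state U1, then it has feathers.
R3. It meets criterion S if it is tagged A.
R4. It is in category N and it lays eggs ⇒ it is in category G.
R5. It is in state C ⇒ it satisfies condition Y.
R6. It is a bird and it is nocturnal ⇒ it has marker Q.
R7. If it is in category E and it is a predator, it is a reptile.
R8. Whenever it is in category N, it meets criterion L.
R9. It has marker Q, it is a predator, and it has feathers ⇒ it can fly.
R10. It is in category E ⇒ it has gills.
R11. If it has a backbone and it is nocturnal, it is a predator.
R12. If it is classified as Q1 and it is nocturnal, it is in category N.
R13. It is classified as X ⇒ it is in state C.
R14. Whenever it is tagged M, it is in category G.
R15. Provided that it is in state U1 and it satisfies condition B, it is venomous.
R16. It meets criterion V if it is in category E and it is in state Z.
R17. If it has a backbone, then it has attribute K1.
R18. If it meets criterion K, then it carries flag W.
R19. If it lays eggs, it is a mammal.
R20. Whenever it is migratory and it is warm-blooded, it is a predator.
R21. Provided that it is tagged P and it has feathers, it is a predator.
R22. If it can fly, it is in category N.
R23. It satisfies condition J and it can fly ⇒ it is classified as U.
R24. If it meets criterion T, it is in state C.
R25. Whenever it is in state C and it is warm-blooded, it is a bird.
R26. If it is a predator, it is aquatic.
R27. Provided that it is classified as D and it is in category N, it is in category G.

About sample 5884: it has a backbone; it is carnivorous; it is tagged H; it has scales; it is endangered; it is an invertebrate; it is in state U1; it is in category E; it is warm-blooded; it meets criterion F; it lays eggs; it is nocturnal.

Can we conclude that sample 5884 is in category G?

Yes

By R1 (it meets criterion F, it is endangered): it meets criterion T.
By R10 (it is in category E): it has gills.
By R11 (it has a backbone, it is nocturnal): it is a predator.
By R24 (it meets criterion T): it is in state C.
By R25 (it is in state C, it is warm-blooded): it is a bird.
By R2 (it has gills, it is in state U1): it has feathers.
By R6 (it is a bird, it is nocturnal): it has marker Q.
By R9 (it has marker Q, it is a predator, it has feathers): it can fly.
By R22 (it can fly): it is in category N.
By R4 (it is in category N, it lays eggs): it is in category G.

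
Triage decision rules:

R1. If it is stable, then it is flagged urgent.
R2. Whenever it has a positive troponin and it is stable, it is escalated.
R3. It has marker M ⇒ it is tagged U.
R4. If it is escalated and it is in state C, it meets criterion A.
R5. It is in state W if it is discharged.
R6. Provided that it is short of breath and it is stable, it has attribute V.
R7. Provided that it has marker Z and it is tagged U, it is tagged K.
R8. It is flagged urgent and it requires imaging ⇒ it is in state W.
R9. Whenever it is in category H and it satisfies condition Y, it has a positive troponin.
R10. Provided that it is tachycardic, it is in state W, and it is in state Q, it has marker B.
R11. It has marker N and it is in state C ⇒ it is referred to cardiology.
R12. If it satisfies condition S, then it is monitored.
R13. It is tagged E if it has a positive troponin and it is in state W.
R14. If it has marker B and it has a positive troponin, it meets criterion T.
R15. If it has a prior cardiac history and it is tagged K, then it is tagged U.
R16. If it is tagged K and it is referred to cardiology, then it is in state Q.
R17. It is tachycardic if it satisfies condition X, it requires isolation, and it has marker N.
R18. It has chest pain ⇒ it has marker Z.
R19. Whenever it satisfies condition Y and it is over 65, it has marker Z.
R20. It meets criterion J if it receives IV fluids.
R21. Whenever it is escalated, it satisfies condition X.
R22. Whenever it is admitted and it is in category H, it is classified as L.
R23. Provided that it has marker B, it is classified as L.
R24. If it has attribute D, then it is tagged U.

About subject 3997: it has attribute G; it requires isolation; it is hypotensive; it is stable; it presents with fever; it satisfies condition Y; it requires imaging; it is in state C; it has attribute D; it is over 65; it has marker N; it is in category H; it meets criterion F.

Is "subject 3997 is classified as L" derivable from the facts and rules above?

Yes

By R1 (it is stable): it is flagged urgent.
By R8 (it is flagged urgent, it requires imaging): it is in state W.
By R9 (it is in category H, it satisfies condition Y): it has a positive troponin.
By R11 (it has marker N, it is in state C): it is referred to cardiology.
By R19 (it satisfies condition Y, it is over 65): it has marker Z.
By R24 (it has attribute D): it is tagged U.
By R2 (it has a positive troponin, it is stable): it is escalated.
By R7 (it has marker Z, it is tagged U): it is tagged K.
By R16 (it is tagged K, it is referred to cardiology): it is in state Q.
By R21 (it is escalated): it satisfies condition X.
By R17 (it satisfies condition X, it requires isolation, it has marker N): it is tachycardic.
By R10 (it is tachycardic, it is in state W, it is in state Q): it has marker B.
By R23 (it has marker B): it is classified as L.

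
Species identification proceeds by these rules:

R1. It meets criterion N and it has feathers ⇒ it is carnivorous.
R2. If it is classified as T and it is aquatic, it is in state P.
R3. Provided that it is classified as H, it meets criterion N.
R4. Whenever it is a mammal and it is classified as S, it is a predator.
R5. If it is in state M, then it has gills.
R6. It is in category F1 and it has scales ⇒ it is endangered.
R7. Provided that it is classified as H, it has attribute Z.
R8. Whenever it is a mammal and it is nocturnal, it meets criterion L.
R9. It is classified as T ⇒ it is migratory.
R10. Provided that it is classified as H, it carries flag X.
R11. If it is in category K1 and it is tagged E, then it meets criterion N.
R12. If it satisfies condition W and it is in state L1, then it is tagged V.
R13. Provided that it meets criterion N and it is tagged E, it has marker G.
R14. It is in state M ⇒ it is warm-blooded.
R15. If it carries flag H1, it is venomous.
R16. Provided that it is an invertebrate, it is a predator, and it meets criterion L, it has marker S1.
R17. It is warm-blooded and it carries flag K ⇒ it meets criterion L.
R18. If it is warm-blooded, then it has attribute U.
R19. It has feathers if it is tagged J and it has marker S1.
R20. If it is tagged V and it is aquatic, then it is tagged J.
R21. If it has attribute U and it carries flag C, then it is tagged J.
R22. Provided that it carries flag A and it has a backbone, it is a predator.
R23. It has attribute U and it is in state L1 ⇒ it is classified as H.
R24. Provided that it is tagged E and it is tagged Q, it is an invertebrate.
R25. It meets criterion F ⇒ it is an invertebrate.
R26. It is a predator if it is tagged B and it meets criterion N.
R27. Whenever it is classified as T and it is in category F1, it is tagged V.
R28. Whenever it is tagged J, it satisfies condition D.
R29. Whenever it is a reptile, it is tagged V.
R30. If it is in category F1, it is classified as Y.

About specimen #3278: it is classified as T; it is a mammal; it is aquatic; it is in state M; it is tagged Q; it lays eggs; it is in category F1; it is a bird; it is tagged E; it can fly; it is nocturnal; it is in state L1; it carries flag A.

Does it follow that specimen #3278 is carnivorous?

Forward chaining from the given facts derives: is in state P, has gills, meets criterion L, is migratory, is warm-blooded, has attribute U, is classified as H, is an invertebrate, is tagged V, is classified as Y, meets criterion N, has attribute Z, carries flag X, has marker G, is tagged J, satisfies condition D.
The only rule concluding "it is carnivorous" is R1, which needs "it has feathers"; that is never established.

No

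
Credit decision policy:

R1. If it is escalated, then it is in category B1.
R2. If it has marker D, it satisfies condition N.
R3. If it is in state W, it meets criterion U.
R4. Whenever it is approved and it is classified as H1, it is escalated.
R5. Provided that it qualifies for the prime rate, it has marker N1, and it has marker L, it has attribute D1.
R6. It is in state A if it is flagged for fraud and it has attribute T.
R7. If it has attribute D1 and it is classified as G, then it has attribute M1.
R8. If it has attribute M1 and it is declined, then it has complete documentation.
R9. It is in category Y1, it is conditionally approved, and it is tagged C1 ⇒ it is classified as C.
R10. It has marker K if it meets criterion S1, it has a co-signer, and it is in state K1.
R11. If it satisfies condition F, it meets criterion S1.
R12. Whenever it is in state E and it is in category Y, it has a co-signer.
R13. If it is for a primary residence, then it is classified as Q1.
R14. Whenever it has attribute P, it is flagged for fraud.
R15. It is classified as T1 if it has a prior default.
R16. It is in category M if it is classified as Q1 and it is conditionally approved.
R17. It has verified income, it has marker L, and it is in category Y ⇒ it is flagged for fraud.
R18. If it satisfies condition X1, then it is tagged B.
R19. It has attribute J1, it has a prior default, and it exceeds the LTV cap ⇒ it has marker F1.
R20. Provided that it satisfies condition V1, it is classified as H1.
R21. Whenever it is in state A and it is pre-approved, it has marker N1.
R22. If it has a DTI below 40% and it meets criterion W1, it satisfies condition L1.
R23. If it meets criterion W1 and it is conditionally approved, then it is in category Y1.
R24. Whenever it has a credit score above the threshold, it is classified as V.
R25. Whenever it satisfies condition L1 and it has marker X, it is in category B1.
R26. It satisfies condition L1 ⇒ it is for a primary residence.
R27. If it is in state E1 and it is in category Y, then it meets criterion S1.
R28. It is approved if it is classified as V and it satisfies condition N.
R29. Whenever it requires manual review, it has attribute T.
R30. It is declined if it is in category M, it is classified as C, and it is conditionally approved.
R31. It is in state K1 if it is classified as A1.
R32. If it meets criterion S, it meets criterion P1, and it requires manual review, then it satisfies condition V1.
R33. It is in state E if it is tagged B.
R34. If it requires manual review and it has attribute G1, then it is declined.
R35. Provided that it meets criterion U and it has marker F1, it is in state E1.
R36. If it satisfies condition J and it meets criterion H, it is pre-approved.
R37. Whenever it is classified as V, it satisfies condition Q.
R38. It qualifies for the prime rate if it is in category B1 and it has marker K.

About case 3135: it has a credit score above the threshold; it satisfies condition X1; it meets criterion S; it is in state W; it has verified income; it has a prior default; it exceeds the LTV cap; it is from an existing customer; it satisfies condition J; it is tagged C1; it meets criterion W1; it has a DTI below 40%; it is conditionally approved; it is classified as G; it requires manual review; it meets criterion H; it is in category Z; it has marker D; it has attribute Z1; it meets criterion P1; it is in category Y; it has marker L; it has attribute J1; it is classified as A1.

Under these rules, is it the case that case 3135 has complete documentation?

Yes

By R2 (it has marker D): it satisfies condition N.
By R3 (it is in state W): it meets criterion U.
By R17 (it has verified income, it has marker L, it is in category Y): it is flagged for fraud.
By R18 (it satisfies condition X1): it is tagged B.
By R19 (it has attribute J1, it has a prior default, it exceeds the LTV cap): it has marker F1.
By R22 (it has a DTI below 40%, it meets criterion W1): it satisfies condition L1.
By R23 (it meets criterion W1, it is conditionally approved): it is in category Y1.
By R24 (it has a credit score above the threshold): it is classified as V.
By R26 (it satisfies condition L1): it is for a primary residence.
By R28 (it is classified as V, it satisfies condition N): it is approved.
By R29 (it requires manual review): it has attribute T.
By R31 (it is classified as A1): it is in state K1.
By R32 (it meets criterion S, it meets criterion P1, it requires manual review): it satisfies condition V1.
By R33 (it is tagged B): it is in state E.
By R35 (it meets criterion U, it has marker F1): it is in state E1.
By R36 (it satisfies condition J, it meets criterion H): it is pre-approved.
By R6 (it is flagged for fraud, it has attribute T): it is in state A.
By R9 (it is in category Y1, it is conditionally approved, it is tagged C1): it is classified as C.
By R12 (it is in state E, it is in category Y): it has a co-signer.
By R13 (it is for a primary residence): it is classified as Q1.
By R16 (it is classified as Q1, it is conditionally approved): it is in category M.
By R20 (it satisfies condition V1): it is classified as H1.
By R21 (it is in state A, it is pre-approved): it has marker N1.
By R27 (it is in state E1, it is in category Y): it meets criterion S1.
By R30 (it is in category M, it is classified as C, it is conditionally approved): it is declined.
By R4 (it is approved, it is classified as H1): it is escalated.
By R10 (it meets criterion S1, it has a co-signer, it is in state K1): it has marker K.
By R1 (it is escalated): it is in category B1.
By R38 (it is in category B1, it has marker K): it qualifies for the prime rate.
By R5 (it qualifies for the prime rate, it has marker N1, it has marker L): it has attribute D1.
By R7 (it has attribute D1, it is classified as G): it has attribute M1.
By R8 (it has attribute M1, it is declined): it has complete documentation.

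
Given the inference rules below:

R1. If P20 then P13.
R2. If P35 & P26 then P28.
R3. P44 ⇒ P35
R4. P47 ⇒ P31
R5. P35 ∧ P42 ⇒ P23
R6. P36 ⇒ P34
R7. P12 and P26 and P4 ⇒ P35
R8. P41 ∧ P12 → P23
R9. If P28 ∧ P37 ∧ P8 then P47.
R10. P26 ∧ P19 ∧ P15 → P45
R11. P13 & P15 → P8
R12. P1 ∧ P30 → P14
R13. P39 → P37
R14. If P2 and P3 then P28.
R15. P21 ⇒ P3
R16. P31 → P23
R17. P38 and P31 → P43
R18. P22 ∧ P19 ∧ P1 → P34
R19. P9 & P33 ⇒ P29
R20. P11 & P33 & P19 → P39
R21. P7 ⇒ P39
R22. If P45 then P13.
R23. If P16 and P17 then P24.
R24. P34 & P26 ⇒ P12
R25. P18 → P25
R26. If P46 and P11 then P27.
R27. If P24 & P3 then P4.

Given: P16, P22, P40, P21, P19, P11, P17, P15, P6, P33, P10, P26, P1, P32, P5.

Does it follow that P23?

Yes

P45  (by R10: P26, P19, P15)
P3  (by R15: P21)
P34  (by R18: P22, P19, P1)
P39  (by R20: P11, P33, P19)
P13  (by R22: P45)
P24  (by R23: P16, P17)
P12  (by R24: P34, P26)
P4  (by R27: P24, P3)
P35  (by R7: P12, P26, P4)
P8  (by R11: P13, P15)
P37  (by R13: P39)
P28  (by R2: P35, P26)
P47  (by R9: P28, P37, P8)
P31  (by R4: P47)
P23  (by R16: P31)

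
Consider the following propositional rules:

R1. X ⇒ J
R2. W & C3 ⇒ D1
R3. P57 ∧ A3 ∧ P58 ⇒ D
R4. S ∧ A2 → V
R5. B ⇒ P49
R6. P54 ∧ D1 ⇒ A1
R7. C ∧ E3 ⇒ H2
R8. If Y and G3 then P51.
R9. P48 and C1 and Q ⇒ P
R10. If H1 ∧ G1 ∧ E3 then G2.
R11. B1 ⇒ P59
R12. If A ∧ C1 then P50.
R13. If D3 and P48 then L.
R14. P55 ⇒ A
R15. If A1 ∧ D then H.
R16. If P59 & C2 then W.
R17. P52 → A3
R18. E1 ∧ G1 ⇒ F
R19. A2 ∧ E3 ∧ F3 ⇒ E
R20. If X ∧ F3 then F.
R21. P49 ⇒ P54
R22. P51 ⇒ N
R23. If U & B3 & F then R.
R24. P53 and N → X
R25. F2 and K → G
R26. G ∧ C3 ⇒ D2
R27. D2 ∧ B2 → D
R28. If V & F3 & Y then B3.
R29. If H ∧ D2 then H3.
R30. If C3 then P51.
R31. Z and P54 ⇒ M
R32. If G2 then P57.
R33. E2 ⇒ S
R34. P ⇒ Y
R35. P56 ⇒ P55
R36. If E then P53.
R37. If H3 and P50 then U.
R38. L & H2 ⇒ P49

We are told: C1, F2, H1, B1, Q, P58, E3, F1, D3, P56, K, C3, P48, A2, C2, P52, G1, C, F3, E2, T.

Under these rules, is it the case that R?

Yes

H2  (by R7: C, E3)
P  (by R9: P48, C1, Q)
G2  (by R10: H1, G1, E3)
P59  (by R11: B1)
L  (by R13: D3, P48)
W  (by R16: P59, C2)
A3  (by R17: P52)
E  (by R19: A2, E3, F3)
G  (by R25: F2, K)
D2  (by R26: G, C3)
P51  (by R30: C3)
P57  (by R32: G2)
S  (by R33: E2)
Y  (by R34: P)
P55  (by R35: P56)
P53  (by R36: E)
P49  (by R38: L, H2)
D1  (by R2: W, C3)
D  (by R3: P57, A3, P58)
V  (by R4: S, A2)
A  (by R14: P55)
P54  (by R21: P49)
N  (by R22: P51)
X  (by R24: P53, N)
B3  (by R28: V, F3, Y)
A1  (by R6: P54, D1)
P50  (by R12: A, C1)
H  (by R15: A1, D)
F  (by R20: X, F3)
H3  (by R29: H, D2)
U  (by R37: H3, P50)
R  (by R23: U, B3, F)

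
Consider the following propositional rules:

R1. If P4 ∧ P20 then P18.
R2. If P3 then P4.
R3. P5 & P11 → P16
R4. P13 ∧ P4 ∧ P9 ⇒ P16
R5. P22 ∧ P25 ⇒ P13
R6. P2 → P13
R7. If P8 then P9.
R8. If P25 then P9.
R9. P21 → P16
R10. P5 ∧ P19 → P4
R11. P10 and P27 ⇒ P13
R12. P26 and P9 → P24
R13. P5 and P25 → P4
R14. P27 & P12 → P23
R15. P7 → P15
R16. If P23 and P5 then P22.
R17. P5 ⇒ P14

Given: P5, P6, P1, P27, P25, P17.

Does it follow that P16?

Forward chaining from the given facts derives: P9, P4, P14.
Rules concluding P16: R3 needs P11; R4 needs P13; R9 needs P21 — none of these are established.

No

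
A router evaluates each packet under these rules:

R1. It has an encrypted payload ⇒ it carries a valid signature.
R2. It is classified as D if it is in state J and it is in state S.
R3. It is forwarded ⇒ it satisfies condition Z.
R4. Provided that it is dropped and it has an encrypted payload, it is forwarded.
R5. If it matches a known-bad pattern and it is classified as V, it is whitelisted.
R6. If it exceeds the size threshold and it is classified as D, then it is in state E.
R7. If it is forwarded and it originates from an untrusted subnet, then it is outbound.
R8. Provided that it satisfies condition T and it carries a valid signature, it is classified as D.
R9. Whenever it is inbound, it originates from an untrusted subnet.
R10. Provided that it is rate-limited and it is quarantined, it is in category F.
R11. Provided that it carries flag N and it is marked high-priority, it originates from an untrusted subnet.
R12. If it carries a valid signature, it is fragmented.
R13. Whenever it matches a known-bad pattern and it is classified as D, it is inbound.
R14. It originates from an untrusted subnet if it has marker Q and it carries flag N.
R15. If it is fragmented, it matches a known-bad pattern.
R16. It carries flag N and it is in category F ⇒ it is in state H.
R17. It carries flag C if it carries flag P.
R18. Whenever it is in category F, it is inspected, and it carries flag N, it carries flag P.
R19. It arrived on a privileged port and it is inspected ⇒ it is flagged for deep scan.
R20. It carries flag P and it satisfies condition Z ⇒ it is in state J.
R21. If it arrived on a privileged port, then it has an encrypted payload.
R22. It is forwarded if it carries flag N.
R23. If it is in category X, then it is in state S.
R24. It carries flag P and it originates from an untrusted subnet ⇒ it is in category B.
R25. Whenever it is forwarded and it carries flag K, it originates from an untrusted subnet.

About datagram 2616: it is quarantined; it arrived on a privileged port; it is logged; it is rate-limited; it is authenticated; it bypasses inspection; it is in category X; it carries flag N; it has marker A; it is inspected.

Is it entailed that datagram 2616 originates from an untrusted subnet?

Yes

By R10 (it is rate-limited, it is quarantined): it is in category F.
By R18 (it is in category F, it is inspected, it carries flag N): it carries flag P.
By R21 (it arrived on a privileged port): it has an encrypted payload.
By R22 (it carries flag N): it is forwarded.
By R23 (it is in category X): it is in state S.
By R1 (it has an encrypted payload): it carries a valid signature.
By R3 (it is forwarded): it satisfies condition Z.
By R12 (it carries a valid signature): it is fragmented.
By R15 (it is fragmented): it matches a known-bad pattern.
By R20 (it carries flag P, it satisfies condition Z): it is in state J.
By R2 (it is in state J, it is in state S): it is classified as D.
By R13 (it matches a known-bad pattern, it is classified as D): it is inbound.
By R9 (it is inbound): it originates from an untrusted subnet.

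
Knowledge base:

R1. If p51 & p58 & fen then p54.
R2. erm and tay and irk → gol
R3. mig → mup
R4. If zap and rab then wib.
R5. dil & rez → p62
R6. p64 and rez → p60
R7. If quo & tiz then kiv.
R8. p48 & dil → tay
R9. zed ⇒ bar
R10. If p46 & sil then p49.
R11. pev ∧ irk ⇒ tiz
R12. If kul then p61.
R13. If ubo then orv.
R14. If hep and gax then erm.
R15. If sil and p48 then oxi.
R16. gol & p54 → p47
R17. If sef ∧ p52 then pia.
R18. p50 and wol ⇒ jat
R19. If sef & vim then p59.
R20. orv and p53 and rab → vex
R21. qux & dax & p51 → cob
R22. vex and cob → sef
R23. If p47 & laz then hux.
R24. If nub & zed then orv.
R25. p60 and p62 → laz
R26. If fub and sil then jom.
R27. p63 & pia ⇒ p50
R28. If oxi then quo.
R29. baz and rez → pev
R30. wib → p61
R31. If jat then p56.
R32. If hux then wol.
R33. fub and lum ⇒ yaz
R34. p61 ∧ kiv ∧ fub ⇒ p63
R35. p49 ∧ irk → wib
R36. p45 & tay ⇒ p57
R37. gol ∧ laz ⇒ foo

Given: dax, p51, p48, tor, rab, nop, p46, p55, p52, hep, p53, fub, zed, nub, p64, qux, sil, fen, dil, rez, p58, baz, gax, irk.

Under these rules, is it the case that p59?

Forward chaining from the given facts derives: p54, p62, p60, tay, bar, p49, erm, oxi, cob, orv, laz, jom, quo, pev, wib, gol, tiz, p47, vex, sef, hux, p61, wol, foo, kiv, pia, p63, p50, jat, p56.
The only rule concluding p59 is R19, which needs vim; that is never established.

No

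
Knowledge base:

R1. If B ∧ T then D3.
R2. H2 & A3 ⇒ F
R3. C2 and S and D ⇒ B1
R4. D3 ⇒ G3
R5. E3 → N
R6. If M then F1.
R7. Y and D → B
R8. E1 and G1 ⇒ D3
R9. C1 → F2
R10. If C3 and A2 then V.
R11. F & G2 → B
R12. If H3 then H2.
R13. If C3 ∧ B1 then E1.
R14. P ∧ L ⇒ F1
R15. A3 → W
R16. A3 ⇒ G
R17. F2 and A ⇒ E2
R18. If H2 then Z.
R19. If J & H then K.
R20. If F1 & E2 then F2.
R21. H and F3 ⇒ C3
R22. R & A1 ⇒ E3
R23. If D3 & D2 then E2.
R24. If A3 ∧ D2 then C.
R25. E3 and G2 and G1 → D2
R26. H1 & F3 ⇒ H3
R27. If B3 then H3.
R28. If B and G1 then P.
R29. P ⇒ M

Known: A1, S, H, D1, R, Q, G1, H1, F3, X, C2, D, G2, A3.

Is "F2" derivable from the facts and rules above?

B1  (by R3: C2, S, D)
C3  (by R21: H, F3)
E3  (by R22: R, A1)
D2  (by R25: E3, G2, G1)
H3  (by R26: H1, F3)
H2  (by R12: H3)
E1  (by R13: C3, B1)
F  (by R2: H2, A3)
D3  (by R8: E1, G1)
B  (by R11: F, G2)
E2  (by R23: D3, D2)
P  (by R28: B, G1)
M  (by R29: P)
F1  (by R6: M)
F2  (by R20: F1, E2)

Yes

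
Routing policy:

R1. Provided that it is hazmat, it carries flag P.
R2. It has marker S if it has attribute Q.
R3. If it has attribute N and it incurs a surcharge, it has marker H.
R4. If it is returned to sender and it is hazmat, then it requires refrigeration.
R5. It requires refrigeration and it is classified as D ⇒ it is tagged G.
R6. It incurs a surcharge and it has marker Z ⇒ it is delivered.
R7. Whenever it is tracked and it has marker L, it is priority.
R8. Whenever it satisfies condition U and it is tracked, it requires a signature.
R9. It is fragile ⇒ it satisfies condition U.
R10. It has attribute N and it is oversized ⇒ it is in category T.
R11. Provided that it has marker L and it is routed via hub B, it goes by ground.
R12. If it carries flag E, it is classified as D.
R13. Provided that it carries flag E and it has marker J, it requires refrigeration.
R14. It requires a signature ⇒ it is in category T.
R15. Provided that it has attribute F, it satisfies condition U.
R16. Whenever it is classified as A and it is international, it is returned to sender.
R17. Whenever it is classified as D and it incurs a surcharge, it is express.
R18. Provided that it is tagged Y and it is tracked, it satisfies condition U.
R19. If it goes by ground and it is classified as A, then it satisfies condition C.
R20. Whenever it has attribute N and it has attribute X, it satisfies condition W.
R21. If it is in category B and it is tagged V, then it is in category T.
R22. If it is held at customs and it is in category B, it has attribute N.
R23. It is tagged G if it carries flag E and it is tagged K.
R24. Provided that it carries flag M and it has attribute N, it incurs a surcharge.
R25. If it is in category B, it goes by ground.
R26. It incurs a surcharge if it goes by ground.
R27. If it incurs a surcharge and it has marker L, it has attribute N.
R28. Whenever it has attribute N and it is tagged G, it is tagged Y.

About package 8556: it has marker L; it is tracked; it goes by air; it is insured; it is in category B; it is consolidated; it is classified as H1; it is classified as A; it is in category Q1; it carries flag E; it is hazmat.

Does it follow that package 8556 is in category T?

Forward chaining from the given facts derives: carries flag P, is priority, is classified as D, goes by ground, incurs a surcharge, has attribute N, has marker H, is express, satisfies condition C.
Rules concluding "it is in category T": R10 needs "it is oversized"; R14 needs "it requires a signature"; R21 needs "it is tagged V" — none of these are established.

No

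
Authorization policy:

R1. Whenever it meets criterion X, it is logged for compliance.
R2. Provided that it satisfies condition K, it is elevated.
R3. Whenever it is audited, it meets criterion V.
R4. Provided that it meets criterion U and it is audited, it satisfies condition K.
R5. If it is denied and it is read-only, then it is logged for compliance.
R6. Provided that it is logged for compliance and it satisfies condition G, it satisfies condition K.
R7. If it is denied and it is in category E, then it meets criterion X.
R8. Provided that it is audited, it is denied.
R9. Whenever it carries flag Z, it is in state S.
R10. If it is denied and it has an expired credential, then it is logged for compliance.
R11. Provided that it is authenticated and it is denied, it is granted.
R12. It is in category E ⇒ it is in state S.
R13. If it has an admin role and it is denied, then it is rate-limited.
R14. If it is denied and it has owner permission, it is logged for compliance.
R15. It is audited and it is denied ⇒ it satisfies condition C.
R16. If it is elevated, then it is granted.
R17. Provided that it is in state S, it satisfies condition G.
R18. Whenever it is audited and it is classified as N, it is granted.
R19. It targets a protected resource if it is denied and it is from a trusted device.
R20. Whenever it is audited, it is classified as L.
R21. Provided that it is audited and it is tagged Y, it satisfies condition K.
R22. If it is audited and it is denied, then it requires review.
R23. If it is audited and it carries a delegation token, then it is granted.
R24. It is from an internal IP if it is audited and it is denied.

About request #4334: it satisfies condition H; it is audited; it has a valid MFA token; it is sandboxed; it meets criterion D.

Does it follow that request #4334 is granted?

Forward chaining from the given facts derives: meets criterion V, is denied, satisfies condition C, is classified as L, requires review, is from an internal IP.
Rules concluding "it is granted": R11 needs "it is authenticated"; R16 needs "it is elevated"; R18 needs "it is classified as N"; R23 needs "it carries a delegation token" — none of these are established.

No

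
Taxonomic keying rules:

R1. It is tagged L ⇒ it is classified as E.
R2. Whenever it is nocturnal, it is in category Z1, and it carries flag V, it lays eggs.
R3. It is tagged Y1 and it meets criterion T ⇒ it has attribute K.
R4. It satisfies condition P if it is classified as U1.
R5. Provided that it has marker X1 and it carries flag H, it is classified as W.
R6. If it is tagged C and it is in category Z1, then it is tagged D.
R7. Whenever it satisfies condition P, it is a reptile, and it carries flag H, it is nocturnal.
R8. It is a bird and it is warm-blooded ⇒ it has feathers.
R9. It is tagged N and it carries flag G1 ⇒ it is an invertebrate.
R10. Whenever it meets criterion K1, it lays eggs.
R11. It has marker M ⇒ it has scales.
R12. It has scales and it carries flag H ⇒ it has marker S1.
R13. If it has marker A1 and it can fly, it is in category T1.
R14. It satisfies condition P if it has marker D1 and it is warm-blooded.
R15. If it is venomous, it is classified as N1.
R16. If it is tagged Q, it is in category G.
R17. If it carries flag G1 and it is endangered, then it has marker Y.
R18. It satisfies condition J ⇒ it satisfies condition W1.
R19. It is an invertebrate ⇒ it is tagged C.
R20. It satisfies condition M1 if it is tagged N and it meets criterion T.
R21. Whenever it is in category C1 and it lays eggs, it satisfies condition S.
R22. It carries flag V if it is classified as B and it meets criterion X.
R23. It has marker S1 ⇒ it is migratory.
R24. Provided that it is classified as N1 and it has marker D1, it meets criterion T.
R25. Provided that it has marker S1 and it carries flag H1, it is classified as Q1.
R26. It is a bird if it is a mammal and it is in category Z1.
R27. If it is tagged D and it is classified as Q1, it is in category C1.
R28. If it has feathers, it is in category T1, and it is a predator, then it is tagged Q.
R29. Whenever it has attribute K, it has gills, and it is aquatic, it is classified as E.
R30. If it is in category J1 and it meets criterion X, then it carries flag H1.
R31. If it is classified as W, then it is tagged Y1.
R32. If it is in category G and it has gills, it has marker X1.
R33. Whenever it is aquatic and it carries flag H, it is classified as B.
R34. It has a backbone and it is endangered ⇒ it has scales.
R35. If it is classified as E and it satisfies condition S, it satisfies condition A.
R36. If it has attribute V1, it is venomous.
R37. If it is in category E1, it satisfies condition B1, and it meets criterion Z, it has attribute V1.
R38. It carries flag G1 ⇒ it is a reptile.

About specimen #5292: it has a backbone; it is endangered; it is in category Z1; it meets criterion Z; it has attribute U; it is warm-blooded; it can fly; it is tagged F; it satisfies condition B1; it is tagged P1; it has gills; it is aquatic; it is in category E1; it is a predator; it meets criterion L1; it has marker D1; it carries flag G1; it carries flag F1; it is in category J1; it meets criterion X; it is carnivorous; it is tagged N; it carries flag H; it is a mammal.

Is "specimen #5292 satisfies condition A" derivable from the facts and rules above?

No

Forward chaining from the given facts derives: is an invertebrate, satisfies condition P, has marker Y, is tagged C, is a bird, carries flag H1, is classified as B, has scales, has attribute V1, is a reptile, is tagged D, is nocturnal, has feathers, has marker S1, carries flag V, is migratory, is classified as Q1, is in category C1, is venomous, lays eggs, is classified as N1, satisfies condition S, meets criterion T, satisfies condition M1.
The only rule concluding "it satisfies condition A" is R35, which needs "it is classified as E"; that is never established.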